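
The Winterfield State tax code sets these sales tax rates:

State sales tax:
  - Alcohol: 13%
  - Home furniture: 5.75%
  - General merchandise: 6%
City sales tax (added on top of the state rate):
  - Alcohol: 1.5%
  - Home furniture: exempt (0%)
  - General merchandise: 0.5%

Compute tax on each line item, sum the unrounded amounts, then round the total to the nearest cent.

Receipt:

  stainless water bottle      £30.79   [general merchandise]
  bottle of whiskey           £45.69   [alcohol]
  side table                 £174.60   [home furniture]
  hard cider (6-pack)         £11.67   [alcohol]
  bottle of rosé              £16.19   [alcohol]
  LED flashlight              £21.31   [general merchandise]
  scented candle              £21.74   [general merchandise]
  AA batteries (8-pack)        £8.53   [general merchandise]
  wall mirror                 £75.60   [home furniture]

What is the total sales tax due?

£30.41

Stainless water bottle £30.79: general merchandise → 6% + 0.5% city = 6.5% → £2.00135
Bottle of whiskey £45.69: alcohol → 13% + 1.5% city = 14.5% → £6.62505
Side table £174.60: home furniture → 5.75% + 0% city = 5.75% → £10.0395
Hard cider (6-pack) £11.67: alcohol → 13% + 1.5% city = 14.5% → £1.69215
Bottle of rosé £16.19: alcohol → 13% + 1.5% city = 14.5% → £2.34755
LED flashlight £21.31: general merchandise → 6% + 0.5% city = 6.5% → £1.38515
Scented candle £21.74: general merchandise → 6% + 0.5% city = 6.5% → £1.4131
AA batteries (8-pack) £8.53: general merchandise → 6% + 0.5% city = 6.5% → £0.55445
Wall mirror £75.60: home furniture → 5.75% + 0% city = 5.75% → £4.347
Unrounded tax sum = £30.4053 → £30.41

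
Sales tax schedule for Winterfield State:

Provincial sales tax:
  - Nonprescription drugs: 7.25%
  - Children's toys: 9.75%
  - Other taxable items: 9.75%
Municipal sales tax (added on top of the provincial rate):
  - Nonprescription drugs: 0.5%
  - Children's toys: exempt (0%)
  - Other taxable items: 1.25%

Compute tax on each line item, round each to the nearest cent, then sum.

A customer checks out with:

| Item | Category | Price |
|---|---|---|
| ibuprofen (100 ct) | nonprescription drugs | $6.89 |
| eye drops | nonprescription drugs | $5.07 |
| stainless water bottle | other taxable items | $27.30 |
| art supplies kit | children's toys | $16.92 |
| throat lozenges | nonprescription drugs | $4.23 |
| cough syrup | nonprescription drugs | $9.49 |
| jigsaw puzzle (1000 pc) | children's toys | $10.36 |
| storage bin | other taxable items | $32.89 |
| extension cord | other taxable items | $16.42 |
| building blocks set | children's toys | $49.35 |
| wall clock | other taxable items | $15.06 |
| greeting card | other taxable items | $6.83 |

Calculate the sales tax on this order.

$20.30

Ibuprofen (100 ct) $6.89: nonprescription drugs → 7.25% + 0.5% municipal = 7.75% → $0.53
Eye drops $5.07: nonprescription drugs → 7.25% + 0.5% municipal = 7.75% → $0.39
Stainless water bottle $27.30: other taxable items → 9.75% + 1.25% municipal = 11% → $3.00
Art supplies kit $16.92: children's toys → 9.75% + 0% municipal = 9.75% → $1.65
Throat lozenges $4.23: nonprescription drugs → 7.25% + 0.5% municipal = 7.75% → $0.33
Cough syrup $9.49: nonprescription drugs → 7.25% + 0.5% municipal = 7.75% → $0.74
Jigsaw puzzle (1000 pc) $10.36: children's toys → 9.75% + 0% municipal = 9.75% → $1.01
Storage bin $32.89: other taxable items → 9.75% + 1.25% municipal = 11% → $3.62
Extension cord $16.42: other taxable items → 9.75% + 1.25% municipal = 11% → $1.81
Building blocks set $49.35: children's toys → 9.75% + 0% municipal = 9.75% → $4.81
Wall clock $15.06: other taxable items → 9.75% + 1.25% municipal = 11% → $1.66
Greeting card $6.83: other taxable items → 9.75% + 1.25% municipal = 11% → $0.75
Total tax = $0.53 + $0.39 + $3.00 + $1.65 + $0.33 + $0.74 + $1.01 + $3.62 + $1.81 + $4.81 + $1.66 + $0.75 = $20.30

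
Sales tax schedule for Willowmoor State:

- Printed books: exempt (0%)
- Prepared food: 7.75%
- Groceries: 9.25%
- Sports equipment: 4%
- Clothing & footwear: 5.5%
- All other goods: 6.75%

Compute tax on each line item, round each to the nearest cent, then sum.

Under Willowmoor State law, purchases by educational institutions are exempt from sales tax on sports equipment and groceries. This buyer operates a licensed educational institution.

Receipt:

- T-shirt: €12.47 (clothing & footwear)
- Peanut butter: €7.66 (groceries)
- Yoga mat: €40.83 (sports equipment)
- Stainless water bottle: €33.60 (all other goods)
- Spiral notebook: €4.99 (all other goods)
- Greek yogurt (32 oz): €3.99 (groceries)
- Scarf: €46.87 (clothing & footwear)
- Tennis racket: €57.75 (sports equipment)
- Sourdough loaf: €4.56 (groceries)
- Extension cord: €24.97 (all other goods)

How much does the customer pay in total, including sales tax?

€245.26

T-shirt €12.47: clothing & footwear → 5.5% → €0.69
Peanut butter €7.66: groceries, buyer-exempt → 0% → €0.00
Yoga mat €40.83: sports equipment, buyer-exempt → 0% → €0.00
Stainless water bottle €33.60: all other goods → 6.75% → €2.27
Spiral notebook €4.99: all other goods → 6.75% → €0.34
Greek yogurt (32 oz) €3.99: groceries, buyer-exempt → 0% → €0.00
Scarf €46.87: clothing & footwear → 5.5% → €2.58
Tennis racket €57.75: sports equipment, buyer-exempt → 0% → €0.00
Sourdough loaf €4.56: groceries, buyer-exempt → 0% → €0.00
Extension cord €24.97: all other goods → 6.75% → €1.69
Subtotal = €237.69; tax = €7.57; total due = €245.26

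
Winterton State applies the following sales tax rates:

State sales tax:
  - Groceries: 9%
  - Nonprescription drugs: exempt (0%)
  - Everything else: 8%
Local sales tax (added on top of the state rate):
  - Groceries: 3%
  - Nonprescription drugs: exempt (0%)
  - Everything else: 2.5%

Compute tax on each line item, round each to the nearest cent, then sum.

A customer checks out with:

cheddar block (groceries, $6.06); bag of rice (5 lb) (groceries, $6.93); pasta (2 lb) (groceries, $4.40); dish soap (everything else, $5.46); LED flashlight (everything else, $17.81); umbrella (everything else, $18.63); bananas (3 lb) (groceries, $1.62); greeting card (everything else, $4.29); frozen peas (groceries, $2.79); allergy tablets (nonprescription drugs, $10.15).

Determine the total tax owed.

Cheddar block $6.06: groceries → 9% + 3% local = 12% → $0.73
Bag of rice (5 lb) $6.93: groceries → 9% + 3% local = 12% → $0.83
Pasta (2 lb) $4.40: groceries → 9% + 3% local = 12% → $0.53
Dish soap $5.46: everything else → 8% + 2.5% local = 10.5% → $0.57
LED flashlight $17.81: everything else → 8% + 2.5% local = 10.5% → $1.87
Umbrella $18.63: everything else → 8% + 2.5% local = 10.5% → $1.96
Bananas (3 lb) $1.62: groceries → 9% + 3% local = 12% → $0.19
Greeting card $4.29: everything else → 8% + 2.5% local = 10.5% → $0.45
Frozen peas $2.79: groceries → 9% + 3% local = 12% → $0.33
Allergy tablets $10.15: nonprescription drugs → 0% + 0% local = 0% → $0.00
Total tax = $0.73 + $0.83 + $0.53 + $0.57 + $1.87 + $1.96 + $0.19 + $0.45 + $0.33 = $7.46

$7.46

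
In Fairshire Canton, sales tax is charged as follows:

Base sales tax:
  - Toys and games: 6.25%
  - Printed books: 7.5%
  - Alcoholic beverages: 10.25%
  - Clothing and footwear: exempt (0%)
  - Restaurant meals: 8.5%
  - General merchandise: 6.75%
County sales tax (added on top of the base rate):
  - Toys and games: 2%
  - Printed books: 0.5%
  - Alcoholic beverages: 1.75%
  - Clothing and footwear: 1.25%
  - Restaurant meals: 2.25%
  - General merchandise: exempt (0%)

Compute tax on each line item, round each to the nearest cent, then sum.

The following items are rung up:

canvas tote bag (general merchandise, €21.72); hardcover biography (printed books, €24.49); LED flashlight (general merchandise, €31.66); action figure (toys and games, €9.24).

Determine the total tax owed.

€6.33

Canvas tote bag €21.72: general merchandise → 6.75% + 0% county = 6.75% → €1.47
Hardcover biography €24.49: printed books → 7.5% + 0.5% county = 8% → €1.96
LED flashlight €31.66: general merchandise → 6.75% + 0% county = 6.75% → €2.14
Action figure €9.24: toys and games → 6.25% + 2% county = 8.25% → €0.76
Total tax = €1.47 + €1.96 + €2.14 + €0.76 = €6.33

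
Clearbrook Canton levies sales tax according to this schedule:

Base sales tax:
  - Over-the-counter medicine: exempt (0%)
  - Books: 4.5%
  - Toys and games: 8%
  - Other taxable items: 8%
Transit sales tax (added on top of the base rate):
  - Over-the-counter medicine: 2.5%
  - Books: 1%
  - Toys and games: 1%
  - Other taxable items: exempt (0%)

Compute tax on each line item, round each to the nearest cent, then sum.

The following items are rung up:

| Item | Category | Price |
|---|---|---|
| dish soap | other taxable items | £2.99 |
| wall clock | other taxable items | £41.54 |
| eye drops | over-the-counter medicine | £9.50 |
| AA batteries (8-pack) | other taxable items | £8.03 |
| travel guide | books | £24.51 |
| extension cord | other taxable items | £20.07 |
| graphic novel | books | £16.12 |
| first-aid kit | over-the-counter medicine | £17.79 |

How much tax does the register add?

£8.73

Dish soap £2.99: other taxable items → 8% + 0% transit = 8% → £0.24
Wall clock £41.54: other taxable items → 8% + 0% transit = 8% → £3.32
Eye drops £9.50: over-the-counter medicine → 0% + 2.5% transit = 2.5% → £0.24
AA batteries (8-pack) £8.03: other taxable items → 8% + 0% transit = 8% → £0.64
Travel guide £24.51: books → 4.5% + 1% transit = 5.5% → £1.35
Extension cord £20.07: other taxable items → 8% + 0% transit = 8% → £1.61
Graphic novel £16.12: books → 4.5% + 1% transit = 5.5% → £0.89
First-aid kit £17.79: over-the-counter medicine → 0% + 2.5% transit = 2.5% → £0.44
Total tax = £0.24 + £3.32 + £0.24 + £0.64 + £1.35 + £1.61 + £0.89 + £0.44 = £8.73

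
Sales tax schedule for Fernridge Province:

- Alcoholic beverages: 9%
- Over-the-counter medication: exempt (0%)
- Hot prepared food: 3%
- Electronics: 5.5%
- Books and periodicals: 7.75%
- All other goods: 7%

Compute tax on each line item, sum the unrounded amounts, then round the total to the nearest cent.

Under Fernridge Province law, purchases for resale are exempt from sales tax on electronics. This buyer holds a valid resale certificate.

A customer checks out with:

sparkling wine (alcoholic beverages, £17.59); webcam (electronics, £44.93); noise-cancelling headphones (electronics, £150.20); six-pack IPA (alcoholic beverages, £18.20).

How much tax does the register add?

£3.22

Sparkling wine £17.59: alcoholic beverages → 9% → £1.5831
Webcam £44.93: electronics, buyer-exempt → 0% → £0.00
Noise-cancelling headphones £150.20: electronics, buyer-exempt → 0% → £0.00
Six-pack IPA £18.20: alcoholic beverages → 9% → £1.638
Unrounded tax sum = £3.2211 → £3.22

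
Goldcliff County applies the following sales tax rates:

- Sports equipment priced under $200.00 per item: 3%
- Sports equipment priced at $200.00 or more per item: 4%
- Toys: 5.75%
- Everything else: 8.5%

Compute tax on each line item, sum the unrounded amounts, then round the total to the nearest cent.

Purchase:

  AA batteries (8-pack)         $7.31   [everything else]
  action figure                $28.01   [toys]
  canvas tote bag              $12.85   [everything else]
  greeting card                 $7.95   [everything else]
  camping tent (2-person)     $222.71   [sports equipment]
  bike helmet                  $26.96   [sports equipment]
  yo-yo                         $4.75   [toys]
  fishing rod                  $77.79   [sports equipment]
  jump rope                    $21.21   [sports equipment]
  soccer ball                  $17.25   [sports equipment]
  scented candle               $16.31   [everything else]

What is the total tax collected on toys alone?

$1.88

Action figure $28.01: toys → 5.75% → $1.610575
Yo-yo $4.75: toys → 5.75% → $0.273125
Tax on toys: unrounded sum = $1.8837 → $1.88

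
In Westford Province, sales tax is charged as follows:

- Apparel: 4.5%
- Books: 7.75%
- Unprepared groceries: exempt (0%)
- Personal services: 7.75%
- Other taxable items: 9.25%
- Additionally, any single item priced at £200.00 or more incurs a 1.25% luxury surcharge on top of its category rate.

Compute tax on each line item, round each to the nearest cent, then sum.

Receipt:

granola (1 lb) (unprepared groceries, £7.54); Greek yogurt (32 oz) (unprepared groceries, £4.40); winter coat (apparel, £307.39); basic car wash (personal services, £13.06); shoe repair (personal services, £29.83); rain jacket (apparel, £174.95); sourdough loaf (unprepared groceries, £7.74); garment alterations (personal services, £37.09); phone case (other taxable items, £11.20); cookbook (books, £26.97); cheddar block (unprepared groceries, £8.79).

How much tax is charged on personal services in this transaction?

Basic car wash £13.06: personal services → 7.75% → £1.01
Shoe repair £29.83: personal services → 7.75% → £2.31
Garment alterations £37.09: personal services → 7.75% → £2.87
Tax on personal services = £1.01 + £2.31 + £2.87 = £6.19

£6.19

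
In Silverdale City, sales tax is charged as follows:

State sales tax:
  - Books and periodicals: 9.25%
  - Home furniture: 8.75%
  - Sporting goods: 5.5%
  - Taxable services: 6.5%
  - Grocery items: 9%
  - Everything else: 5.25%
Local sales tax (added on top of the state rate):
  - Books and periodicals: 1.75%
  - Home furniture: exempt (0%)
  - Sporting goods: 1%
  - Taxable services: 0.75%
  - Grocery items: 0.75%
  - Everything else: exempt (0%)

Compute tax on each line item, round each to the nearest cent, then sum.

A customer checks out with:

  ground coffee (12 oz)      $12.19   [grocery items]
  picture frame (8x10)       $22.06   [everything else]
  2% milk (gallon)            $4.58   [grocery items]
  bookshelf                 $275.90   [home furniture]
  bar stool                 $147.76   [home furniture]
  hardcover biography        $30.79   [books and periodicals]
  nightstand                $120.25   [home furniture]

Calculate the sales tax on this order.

Ground coffee (12 oz) $12.19: grocery items → 9% + 0.75% local = 9.75% → $1.19
Picture frame (8x10) $22.06: everything else → 5.25% + 0% local = 5.25% → $1.16
2% milk (gallon) $4.58: grocery items → 9% + 0.75% local = 9.75% → $0.45
Bookshelf $275.90: home furniture → 8.75% + 0% local = 8.75% → $24.14
Bar stool $147.76: home furniture → 8.75% + 0% local = 8.75% → $12.93
Hardcover biography $30.79: books and periodicals → 9.25% + 1.75% local = 11% → $3.39
Nightstand $120.25: home furniture → 8.75% + 0% local = 8.75% → $10.52
Total tax = $1.19 + $1.16 + $0.45 + $24.14 + $12.93 + $3.39 + $10.52 = $53.78

$53.78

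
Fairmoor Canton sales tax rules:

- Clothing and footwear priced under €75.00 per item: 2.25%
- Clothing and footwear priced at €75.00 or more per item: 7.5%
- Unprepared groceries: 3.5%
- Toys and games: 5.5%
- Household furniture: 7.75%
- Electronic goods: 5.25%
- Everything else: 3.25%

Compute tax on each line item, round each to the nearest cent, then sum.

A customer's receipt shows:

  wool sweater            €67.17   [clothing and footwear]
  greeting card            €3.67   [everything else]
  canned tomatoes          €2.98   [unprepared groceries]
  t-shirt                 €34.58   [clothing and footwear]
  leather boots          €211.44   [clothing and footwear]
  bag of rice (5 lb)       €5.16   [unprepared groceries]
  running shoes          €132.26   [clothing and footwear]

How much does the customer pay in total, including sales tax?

Wool sweater €67.17: clothing and footwear, under €75.00 → 2.25% → €1.51
Greeting card €3.67: everything else → 3.25% → €0.12
Canned tomatoes €2.98: unprepared groceries → 3.5% → €0.10
T-shirt €34.58: clothing and footwear, under €75.00 → 2.25% → €0.78
Leather boots €211.44: clothing and footwear, €75.00 or more → 7.5% → €15.86
Bag of rice (5 lb) €5.16: unprepared groceries → 3.5% → €0.18
Running shoes €132.26: clothing and footwear, €75.00 or more → 7.5% → €9.92
Subtotal = €457.26; tax = €28.47; total due = €485.73

€485.73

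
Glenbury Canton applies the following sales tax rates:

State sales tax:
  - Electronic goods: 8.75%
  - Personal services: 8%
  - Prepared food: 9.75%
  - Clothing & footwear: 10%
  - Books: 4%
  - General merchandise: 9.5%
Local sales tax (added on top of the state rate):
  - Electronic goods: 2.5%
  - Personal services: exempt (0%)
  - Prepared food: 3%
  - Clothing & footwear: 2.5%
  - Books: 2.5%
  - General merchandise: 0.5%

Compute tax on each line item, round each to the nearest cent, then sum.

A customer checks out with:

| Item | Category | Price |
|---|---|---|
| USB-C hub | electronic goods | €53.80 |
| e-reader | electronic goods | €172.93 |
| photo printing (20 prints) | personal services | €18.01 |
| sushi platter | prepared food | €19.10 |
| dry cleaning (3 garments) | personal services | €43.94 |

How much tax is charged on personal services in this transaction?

€4.96

Photo printing (20 prints) €18.01: personal services → 8% + 0% local = 8% → €1.44
Dry cleaning (3 garments) €43.94: personal services → 8% + 0% local = 8% → €3.52
Tax on personal services = €1.44 + €3.52 = €4.96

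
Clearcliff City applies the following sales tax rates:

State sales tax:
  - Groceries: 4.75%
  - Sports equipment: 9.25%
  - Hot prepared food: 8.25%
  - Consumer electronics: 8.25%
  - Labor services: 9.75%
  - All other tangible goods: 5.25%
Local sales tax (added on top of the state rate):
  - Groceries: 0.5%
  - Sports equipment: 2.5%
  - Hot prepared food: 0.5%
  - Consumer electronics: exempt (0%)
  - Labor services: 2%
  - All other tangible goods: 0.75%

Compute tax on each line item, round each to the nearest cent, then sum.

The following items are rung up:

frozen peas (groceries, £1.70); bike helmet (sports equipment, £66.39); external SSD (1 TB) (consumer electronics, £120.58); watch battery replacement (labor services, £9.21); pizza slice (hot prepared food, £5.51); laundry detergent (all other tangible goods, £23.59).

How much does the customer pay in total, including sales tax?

Frozen peas £1.70: groceries → 4.75% + 0.5% local = 5.25% → £0.09
Bike helmet £66.39: sports equipment → 9.25% + 2.5% local = 11.75% → £7.80
External SSD (1 TB) £120.58: consumer electronics → 8.25% + 0% local = 8.25% → £9.95
Watch battery replacement £9.21: labor services → 9.75% + 2% local = 11.75% → £1.08
Pizza slice £5.51: hot prepared food → 8.25% + 0.5% local = 8.75% → £0.48
Laundry detergent £23.59: all other tangible goods → 5.25% + 0.75% local = 6% → £1.42
Subtotal = £226.98; tax = £20.82; total due = £247.80

£247.80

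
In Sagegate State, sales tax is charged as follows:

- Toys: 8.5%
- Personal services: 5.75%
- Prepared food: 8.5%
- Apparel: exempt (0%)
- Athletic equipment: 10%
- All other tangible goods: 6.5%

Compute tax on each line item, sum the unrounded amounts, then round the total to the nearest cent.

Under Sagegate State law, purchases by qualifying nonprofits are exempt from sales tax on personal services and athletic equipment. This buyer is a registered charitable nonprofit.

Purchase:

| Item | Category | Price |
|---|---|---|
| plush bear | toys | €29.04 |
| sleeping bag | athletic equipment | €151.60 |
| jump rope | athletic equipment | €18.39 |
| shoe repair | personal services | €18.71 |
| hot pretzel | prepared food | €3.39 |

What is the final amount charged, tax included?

€223.89

Plush bear €29.04: toys → 8.5% → €2.4684
Sleeping bag €151.60: athletic equipment, buyer-exempt → 0% → €0.00
Jump rope €18.39: athletic equipment, buyer-exempt → 0% → €0.00
Shoe repair €18.71: personal services, buyer-exempt → 0% → €0.00
Hot pretzel €3.39: prepared food → 8.5% → €0.28815
Subtotal = €221.13; unrounded tax = €2.75655 → €2.76; total due = €223.89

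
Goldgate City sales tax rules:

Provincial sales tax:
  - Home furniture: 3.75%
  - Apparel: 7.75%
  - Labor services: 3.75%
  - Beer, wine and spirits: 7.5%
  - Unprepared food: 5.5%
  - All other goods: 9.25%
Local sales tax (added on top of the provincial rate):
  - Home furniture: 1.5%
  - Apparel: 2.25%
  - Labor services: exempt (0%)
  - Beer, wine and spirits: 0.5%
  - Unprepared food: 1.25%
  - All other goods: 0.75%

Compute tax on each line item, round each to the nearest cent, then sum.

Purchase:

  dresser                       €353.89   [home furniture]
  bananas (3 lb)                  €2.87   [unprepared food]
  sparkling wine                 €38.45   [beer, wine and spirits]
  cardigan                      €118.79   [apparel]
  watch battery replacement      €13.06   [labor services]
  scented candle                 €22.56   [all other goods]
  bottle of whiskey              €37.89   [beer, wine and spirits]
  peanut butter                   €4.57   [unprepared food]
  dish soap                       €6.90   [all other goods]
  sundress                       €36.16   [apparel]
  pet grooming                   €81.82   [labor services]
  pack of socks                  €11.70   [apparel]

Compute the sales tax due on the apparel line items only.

Cardigan €118.79: apparel → 7.75% + 2.25% local = 10% → €11.88
Sundress €36.16: apparel → 7.75% + 2.25% local = 10% → €3.62
Pack of socks €11.70: apparel → 7.75% + 2.25% local = 10% → €1.17
Tax on apparel = €11.88 + €3.62 + €1.17 = €16.67

€16.67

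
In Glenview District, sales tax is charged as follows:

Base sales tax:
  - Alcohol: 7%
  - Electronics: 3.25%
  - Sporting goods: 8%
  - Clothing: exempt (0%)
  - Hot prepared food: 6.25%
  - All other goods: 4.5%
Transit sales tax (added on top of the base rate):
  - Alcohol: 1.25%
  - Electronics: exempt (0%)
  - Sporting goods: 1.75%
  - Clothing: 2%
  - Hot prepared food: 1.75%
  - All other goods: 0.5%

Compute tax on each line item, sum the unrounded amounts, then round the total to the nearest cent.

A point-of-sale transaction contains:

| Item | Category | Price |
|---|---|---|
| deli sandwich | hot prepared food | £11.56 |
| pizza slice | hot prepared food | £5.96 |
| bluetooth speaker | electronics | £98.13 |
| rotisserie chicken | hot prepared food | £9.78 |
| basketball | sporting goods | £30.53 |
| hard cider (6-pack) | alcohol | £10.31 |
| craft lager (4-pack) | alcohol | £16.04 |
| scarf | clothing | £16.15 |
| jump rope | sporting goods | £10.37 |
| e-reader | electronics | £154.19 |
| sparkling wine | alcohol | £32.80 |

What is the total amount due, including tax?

Deli sandwich £11.56: hot prepared food → 6.25% + 1.75% transit = 8% → £0.9248
Pizza slice £5.96: hot prepared food → 6.25% + 1.75% transit = 8% → £0.4768
Bluetooth speaker £98.13: electronics → 3.25% + 0% transit = 3.25% → £3.189225
Rotisserie chicken £9.78: hot prepared food → 6.25% + 1.75% transit = 8% → £0.7824
Basketball £30.53: sporting goods → 8% + 1.75% transit = 9.75% → £2.976675
Hard cider (6-pack) £10.31: alcohol → 7% + 1.25% transit = 8.25% → £0.850575
Craft lager (4-pack) £16.04: alcohol → 7% + 1.25% transit = 8.25% → £1.3233
Scarf £16.15: clothing → 0% + 2% transit = 2% → £0.323
Jump rope £10.37: sporting goods → 8% + 1.75% transit = 9.75% → £1.011075
E-reader £154.19: electronics → 3.25% + 0% transit = 3.25% → £5.011175
Sparkling wine £32.80: alcohol → 7% + 1.25% transit = 8.25% → £2.706
Subtotal = £395.82; unrounded tax = £19.575025 → £19.58; total due = £415.40

£415.40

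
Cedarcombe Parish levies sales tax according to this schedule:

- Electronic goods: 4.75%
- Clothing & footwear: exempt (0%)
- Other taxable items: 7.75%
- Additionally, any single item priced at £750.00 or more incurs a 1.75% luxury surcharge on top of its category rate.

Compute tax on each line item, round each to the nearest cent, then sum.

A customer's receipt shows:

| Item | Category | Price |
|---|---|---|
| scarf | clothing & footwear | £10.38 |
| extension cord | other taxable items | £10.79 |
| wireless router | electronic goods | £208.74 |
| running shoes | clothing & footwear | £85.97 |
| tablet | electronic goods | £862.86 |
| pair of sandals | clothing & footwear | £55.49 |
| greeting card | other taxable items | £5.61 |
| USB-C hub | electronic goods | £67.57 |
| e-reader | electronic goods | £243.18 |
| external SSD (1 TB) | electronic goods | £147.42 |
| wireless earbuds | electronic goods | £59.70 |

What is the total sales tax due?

£91.88

Scarf £10.38: clothing & footwear → 0% → £0.00
Extension cord £10.79: other taxable items → 7.75% → £0.84
Wireless router £208.74: electronic goods → 4.75% → £9.92
Running shoes £85.97: clothing & footwear → 0% → £0.00
Tablet £862.86: electronic goods → 4.75% + 1.75% surcharge = 6.5% → £56.09
Pair of sandals £55.49: clothing & footwear → 0% → £0.00
Greeting card £5.61: other taxable items → 7.75% → £0.43
USB-C hub £67.57: electronic goods → 4.75% → £3.21
E-reader £243.18: electronic goods → 4.75% → £11.55
External SSD (1 TB) £147.42: electronic goods → 4.75% → £7.00
Wireless earbuds £59.70: electronic goods → 4.75% → £2.84
Total tax = £0.84 + £9.92 + £56.09 + £0.43 + £3.21 + £11.55 + £7.00 + £2.84 = £91.88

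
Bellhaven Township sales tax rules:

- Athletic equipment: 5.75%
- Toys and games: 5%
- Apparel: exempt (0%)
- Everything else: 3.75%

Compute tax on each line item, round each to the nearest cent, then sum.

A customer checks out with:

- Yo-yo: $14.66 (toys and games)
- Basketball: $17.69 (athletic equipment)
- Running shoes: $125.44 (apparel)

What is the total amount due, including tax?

$159.54

Yo-yo $14.66: toys and games → 5% → $0.73
Basketball $17.69: athletic equipment → 5.75% → $1.02
Running shoes $125.44: apparel → 0% → $0.00
Subtotal = $157.79; tax = $1.75; total due = $159.54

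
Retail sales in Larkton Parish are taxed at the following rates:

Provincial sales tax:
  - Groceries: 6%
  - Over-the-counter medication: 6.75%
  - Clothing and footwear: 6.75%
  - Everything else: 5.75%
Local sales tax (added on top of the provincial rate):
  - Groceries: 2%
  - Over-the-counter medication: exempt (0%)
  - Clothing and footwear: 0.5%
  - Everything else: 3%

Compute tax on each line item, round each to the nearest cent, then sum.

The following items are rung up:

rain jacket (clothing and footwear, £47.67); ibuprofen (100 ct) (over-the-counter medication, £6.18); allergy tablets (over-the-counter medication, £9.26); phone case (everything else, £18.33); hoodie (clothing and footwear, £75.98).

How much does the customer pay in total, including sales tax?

Rain jacket £47.67: clothing and footwear → 6.75% + 0.5% local = 7.25% → £3.46
Ibuprofen (100 ct) £6.18: over-the-counter medication → 6.75% + 0% local = 6.75% → £0.42
Allergy tablets £9.26: over-the-counter medication → 6.75% + 0% local = 6.75% → £0.63
Phone case £18.33: everything else → 5.75% + 3% local = 8.75% → £1.60
Hoodie £75.98: clothing and footwear → 6.75% + 0.5% local = 7.25% → £5.51
Subtotal = £157.42; tax = £11.62; total due = £169.04

£169.04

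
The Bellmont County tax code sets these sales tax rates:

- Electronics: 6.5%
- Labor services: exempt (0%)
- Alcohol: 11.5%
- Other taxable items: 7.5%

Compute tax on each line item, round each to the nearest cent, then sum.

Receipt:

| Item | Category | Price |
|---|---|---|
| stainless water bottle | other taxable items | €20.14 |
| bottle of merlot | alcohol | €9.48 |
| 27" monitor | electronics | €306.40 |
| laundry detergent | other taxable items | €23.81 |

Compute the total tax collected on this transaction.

€24.31

Stainless water bottle €20.14: other taxable items → 7.5% → €1.51
Bottle of merlot €9.48: alcohol → 11.5% → €1.09
27" monitor €306.40: electronics → 6.5% → €19.92
Laundry detergent €23.81: other taxable items → 7.5% → €1.79
Total tax = €1.51 + €1.09 + €19.92 + €1.79 = €24.31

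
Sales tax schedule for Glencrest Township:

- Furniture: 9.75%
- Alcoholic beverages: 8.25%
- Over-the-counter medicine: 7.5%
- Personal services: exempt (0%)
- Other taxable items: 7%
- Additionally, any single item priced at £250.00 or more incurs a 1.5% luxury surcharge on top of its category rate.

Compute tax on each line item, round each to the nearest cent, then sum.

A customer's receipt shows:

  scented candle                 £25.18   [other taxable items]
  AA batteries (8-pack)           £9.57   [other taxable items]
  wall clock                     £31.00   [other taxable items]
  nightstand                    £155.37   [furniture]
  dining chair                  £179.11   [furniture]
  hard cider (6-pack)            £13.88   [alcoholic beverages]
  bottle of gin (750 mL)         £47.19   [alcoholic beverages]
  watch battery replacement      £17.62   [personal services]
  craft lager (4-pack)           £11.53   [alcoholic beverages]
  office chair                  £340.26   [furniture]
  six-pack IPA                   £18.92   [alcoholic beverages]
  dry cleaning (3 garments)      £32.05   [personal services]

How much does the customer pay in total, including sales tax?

Scented candle £25.18: other taxable items → 7% → £1.76
AA batteries (8-pack) £9.57: other taxable items → 7% → £0.67
Wall clock £31.00: other taxable items → 7% → £2.17
Nightstand £155.37: furniture → 9.75% → £15.15
Dining chair £179.11: furniture → 9.75% → £17.46
Hard cider (6-pack) £13.88: alcoholic beverages → 8.25% → £1.15
Bottle of gin (750 mL) £47.19: alcoholic beverages → 8.25% → £3.89
Watch battery replacement £17.62: personal services → 0% → £0.00
Craft lager (4-pack) £11.53: alcoholic beverages → 8.25% → £0.95
Office chair £340.26: furniture → 9.75% + 1.5% surcharge = 11.25% → £38.28
Six-pack IPA £18.92: alcoholic beverages → 8.25% → £1.56
Dry cleaning (3 garments) £32.05: personal services → 0% → £0.00
Subtotal = £881.68; tax = £83.04; total due = £964.72

£964.72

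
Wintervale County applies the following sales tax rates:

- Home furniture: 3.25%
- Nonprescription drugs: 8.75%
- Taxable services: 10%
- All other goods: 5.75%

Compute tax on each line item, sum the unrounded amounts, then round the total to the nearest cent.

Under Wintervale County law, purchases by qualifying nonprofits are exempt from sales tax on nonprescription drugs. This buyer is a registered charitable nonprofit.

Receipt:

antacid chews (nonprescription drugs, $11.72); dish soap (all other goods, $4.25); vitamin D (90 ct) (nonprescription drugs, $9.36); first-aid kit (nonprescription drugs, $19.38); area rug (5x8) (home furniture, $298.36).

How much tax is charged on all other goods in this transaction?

$0.24

Dish soap $4.25: all other goods → 5.75% → $0.244375
Tax on all other goods: unrounded sum = $0.244375 → $0.24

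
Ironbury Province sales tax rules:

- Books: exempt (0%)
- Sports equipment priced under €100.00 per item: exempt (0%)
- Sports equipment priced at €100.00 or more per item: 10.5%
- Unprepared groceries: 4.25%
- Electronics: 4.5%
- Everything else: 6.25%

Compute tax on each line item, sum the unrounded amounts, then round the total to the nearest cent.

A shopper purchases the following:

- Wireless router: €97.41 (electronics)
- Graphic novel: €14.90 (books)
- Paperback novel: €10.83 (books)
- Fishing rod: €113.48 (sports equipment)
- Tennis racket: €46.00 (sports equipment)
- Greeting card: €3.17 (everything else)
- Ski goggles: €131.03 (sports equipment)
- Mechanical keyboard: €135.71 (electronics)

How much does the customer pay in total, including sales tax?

€588.89

Wireless router €97.41: electronics → 4.5% → €4.38345
Graphic novel €14.90: books → 0% → €0.00
Paperback novel €10.83: books → 0% → €0.00
Fishing rod €113.48: sports equipment, €100.00 or more → 10.5% → €11.9154
Tennis racket €46.00: sports equipment, under €100.00 → 0% → €0.00
Greeting card €3.17: everything else → 6.25% → €0.198125
Ski goggles €131.03: sports equipment, €100.00 or more → 10.5% → €13.75815
Mechanical keyboard €135.71: electronics → 4.5% → €6.10695
Subtotal = €552.53; unrounded tax = €36.362075 → €36.36; total due = €588.89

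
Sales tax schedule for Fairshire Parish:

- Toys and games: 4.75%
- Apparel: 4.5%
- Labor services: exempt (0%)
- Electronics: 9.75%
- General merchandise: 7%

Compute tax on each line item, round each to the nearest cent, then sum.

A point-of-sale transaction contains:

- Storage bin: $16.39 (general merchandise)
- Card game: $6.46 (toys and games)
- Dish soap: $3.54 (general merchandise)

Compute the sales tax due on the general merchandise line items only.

Storage bin $16.39: general merchandise → 7% → $1.15
Dish soap $3.54: general merchandise → 7% → $0.25
Tax on general merchandise = $1.15 + $0.25 = $1.40

$1.40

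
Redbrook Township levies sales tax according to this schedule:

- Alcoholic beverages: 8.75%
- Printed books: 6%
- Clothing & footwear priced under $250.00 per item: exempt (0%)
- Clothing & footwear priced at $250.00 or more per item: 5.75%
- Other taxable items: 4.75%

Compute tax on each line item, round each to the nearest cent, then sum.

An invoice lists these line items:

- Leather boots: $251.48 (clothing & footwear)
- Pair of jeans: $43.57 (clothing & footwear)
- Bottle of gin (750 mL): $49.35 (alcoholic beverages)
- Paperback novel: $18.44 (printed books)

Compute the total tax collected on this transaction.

$19.89

Leather boots $251.48: clothing & footwear, $250.00 or more → 5.75% → $14.46
Pair of jeans $43.57: clothing & footwear, under $250.00 → 0% → $0.00
Bottle of gin (750 mL) $49.35: alcoholic beverages → 8.75% → $4.32
Paperback novel $18.44: printed books → 6% → $1.11
Total tax = $14.46 + $4.32 + $1.11 = $19.89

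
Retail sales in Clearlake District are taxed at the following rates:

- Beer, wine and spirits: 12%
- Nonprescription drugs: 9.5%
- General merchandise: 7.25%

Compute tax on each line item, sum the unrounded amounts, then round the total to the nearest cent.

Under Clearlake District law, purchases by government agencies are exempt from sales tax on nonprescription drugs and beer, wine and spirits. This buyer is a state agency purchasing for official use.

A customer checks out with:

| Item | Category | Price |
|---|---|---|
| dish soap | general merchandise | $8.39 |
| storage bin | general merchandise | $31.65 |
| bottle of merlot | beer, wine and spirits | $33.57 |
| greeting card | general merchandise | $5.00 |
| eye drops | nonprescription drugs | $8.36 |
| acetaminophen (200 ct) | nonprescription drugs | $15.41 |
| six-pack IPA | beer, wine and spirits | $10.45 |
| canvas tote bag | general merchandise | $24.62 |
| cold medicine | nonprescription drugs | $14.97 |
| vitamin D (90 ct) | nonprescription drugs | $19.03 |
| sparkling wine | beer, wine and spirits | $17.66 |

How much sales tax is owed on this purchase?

Dish soap $8.39: general merchandise → 7.25% → $0.608275
Storage bin $31.65: general merchandise → 7.25% → $2.294625
Bottle of merlot $33.57: beer, wine and spirits, buyer-exempt → 0% → $0.00
Greeting card $5.00: general merchandise → 7.25% → $0.3625
Eye drops $8.36: nonprescription drugs, buyer-exempt → 0% → $0.00
Acetaminophen (200 ct) $15.41: nonprescription drugs, buyer-exempt → 0% → $0.00
Six-pack IPA $10.45: beer, wine and spirits, buyer-exempt → 0% → $0.00
Canvas tote bag $24.62: general merchandise → 7.25% → $1.78495
Cold medicine $14.97: nonprescription drugs, buyer-exempt → 0% → $0.00
Vitamin D (90 ct) $19.03: nonprescription drugs, buyer-exempt → 0% → $0.00
Sparkling wine $17.66: beer, wine and spirits, buyer-exempt → 0% → $0.00
Unrounded tax sum = $5.05035 → $5.05

$5.05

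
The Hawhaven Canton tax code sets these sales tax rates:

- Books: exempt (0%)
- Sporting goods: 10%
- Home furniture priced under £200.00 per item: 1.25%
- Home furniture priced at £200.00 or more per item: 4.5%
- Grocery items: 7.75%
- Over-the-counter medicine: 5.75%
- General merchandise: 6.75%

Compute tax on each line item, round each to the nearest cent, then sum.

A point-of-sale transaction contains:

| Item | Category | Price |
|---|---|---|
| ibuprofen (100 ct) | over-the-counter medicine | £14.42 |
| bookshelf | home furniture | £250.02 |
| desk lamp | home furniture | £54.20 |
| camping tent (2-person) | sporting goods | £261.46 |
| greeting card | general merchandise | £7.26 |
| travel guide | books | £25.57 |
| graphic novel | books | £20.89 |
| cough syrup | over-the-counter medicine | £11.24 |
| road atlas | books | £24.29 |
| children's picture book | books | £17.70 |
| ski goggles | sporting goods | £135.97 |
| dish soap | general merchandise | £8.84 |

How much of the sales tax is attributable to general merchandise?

£1.09

Greeting card £7.26: general merchandise → 6.75% → £0.49
Dish soap £8.84: general merchandise → 6.75% → £0.60
Tax on general merchandise = £0.49 + £0.60 = £1.09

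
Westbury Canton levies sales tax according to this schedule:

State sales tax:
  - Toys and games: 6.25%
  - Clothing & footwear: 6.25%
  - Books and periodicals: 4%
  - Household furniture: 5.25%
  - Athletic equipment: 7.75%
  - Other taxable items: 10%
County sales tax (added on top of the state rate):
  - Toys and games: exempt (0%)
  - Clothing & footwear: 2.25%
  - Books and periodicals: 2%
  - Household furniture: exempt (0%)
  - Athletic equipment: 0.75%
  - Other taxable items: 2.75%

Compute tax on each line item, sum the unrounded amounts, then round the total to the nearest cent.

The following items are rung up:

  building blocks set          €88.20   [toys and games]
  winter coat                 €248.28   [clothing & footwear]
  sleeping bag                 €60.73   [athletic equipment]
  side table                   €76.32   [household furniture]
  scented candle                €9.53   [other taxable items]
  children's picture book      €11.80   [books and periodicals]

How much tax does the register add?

€37.71

Building blocks set €88.20: toys and games → 6.25% + 0% county = 6.25% → €5.5125
Winter coat €248.28: clothing & footwear → 6.25% + 2.25% county = 8.5% → €21.1038
Sleeping bag €60.73: athletic equipment → 7.75% + 0.75% county = 8.5% → €5.16205
Side table €76.32: household furniture → 5.25% + 0% county = 5.25% → €4.0068
Scented candle €9.53: other taxable items → 10% + 2.75% county = 12.75% → €1.215075
Children's picture book €11.80: books and periodicals → 4% + 2% county = 6% → €0.708
Unrounded tax sum = €37.708225 → €37.71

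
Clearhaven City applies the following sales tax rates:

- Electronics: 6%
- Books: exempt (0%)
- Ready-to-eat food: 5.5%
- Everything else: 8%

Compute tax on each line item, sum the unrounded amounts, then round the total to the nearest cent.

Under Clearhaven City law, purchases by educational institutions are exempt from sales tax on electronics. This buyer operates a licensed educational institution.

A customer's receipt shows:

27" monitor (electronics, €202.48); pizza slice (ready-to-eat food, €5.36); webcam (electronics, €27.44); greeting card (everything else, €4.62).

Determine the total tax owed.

€0.66

27" monitor €202.48: electronics, buyer-exempt → 0% → €0.00
Pizza slice €5.36: ready-to-eat food → 5.5% → €0.2948
Webcam €27.44: electronics, buyer-exempt → 0% → €0.00
Greeting card €4.62: everything else → 8% → €0.3696
Unrounded tax sum = €0.6644 → €0.66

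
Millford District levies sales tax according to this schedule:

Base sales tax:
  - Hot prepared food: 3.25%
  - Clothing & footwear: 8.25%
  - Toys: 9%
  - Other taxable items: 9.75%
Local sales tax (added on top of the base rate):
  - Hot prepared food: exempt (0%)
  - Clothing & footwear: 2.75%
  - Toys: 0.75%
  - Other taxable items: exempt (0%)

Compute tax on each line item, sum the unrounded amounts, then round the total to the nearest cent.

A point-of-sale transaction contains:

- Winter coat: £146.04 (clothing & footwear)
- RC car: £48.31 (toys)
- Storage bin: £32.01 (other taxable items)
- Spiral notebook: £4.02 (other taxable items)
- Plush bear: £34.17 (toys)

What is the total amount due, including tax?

Winter coat £146.04: clothing & footwear → 8.25% + 2.75% local = 11% → £16.0644
RC car £48.31: toys → 9% + 0.75% local = 9.75% → £4.710225
Storage bin £32.01: other taxable items → 9.75% + 0% local = 9.75% → £3.120975
Spiral notebook £4.02: other taxable items → 9.75% + 0% local = 9.75% → £0.39195
Plush bear £34.17: toys → 9% + 0.75% local = 9.75% → £3.331575
Subtotal = £264.55; unrounded tax = £27.619125 → £27.62; total due = £292.17

£292.17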